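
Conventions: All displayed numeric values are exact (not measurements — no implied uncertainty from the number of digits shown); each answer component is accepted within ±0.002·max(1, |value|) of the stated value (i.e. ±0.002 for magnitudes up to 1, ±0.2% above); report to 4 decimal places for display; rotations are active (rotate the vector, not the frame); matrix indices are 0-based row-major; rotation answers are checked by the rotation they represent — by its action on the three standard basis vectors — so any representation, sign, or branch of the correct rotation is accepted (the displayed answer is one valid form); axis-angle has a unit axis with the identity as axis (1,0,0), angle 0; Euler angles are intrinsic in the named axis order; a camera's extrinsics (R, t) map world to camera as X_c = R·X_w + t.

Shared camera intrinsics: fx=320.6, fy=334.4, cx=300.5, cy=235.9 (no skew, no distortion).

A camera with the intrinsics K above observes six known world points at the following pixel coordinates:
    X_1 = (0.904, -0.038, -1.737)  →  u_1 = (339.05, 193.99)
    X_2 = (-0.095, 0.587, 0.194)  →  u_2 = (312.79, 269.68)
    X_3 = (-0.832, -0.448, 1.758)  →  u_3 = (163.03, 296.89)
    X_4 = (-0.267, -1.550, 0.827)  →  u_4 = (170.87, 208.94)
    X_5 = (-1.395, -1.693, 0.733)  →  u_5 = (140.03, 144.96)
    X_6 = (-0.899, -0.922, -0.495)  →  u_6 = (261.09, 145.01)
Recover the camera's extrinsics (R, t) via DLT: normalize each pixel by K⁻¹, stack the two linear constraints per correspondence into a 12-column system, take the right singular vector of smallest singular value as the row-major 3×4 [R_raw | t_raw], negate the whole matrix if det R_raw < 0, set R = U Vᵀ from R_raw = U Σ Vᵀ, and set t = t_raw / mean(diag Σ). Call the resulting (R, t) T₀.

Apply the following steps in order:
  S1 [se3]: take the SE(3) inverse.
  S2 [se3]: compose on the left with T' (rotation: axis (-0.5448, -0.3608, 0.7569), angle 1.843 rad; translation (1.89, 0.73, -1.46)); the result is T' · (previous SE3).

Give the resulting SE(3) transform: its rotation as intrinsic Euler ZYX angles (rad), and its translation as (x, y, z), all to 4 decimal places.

rotation (euler_zyx) = (-1.0935, 1.2744, -2.1115), translation = (-0.6810, -3.4171, -0.8840)

source (pnp_recover): camera pose = R=[-0.0713 0.7958 -0.6013; 0.4353 0.5672 0.6991; 0.8974 -0.2119 -0.3869], t=(-0.1800, 0.0400, 4.9099)
after S1 (invert_se3): R=[-0.0713 0.4353 0.8974; 0.7958 0.5672 -0.2119; -0.6013 0.6991 -0.3869], t=(-4.4366, 1.1609, 1.7634)
after S2 (compose_se3): R=[0.1342 -0.8339 0.5354; -0.2594 0.4918 0.8311; -0.9564 -0.2504 -0.1503], t=(-0.6810, -3.4171, -0.8840)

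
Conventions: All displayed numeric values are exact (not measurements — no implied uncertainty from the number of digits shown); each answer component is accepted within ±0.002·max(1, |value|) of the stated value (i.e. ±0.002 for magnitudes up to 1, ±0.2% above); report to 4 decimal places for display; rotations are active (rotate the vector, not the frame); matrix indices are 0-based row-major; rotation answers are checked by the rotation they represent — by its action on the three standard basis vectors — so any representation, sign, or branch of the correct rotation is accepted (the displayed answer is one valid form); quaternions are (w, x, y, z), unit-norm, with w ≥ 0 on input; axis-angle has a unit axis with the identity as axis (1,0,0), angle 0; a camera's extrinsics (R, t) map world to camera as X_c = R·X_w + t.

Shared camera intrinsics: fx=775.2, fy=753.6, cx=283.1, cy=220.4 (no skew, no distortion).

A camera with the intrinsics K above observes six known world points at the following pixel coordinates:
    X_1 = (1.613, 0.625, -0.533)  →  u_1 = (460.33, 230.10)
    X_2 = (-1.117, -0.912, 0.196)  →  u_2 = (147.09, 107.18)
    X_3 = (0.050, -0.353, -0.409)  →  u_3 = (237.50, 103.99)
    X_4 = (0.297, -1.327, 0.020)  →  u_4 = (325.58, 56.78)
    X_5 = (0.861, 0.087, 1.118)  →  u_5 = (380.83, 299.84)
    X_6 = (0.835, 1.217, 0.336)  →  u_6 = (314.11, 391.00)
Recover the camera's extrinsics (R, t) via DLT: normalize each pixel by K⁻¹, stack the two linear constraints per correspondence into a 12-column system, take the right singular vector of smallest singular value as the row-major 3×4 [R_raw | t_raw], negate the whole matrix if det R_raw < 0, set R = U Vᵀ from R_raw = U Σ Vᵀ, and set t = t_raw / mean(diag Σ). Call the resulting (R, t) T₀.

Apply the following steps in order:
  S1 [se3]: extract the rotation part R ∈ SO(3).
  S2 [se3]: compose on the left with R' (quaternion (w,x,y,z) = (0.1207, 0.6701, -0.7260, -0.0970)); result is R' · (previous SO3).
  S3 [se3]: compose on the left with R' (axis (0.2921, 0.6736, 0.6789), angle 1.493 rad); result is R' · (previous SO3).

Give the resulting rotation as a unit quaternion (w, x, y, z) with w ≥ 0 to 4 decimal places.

source (pnp_recover): camera pose = R=[0.9300 -0.2809 0.2369; 0.0793 0.7830 0.6170; -0.3588 -0.5550 0.7505], t=(-0.3400, -0.2400, 5.0797)
after S1 (rot_of_se3): [0.9300 -0.2809 0.2369; 0.0793 0.7830 0.6170; -0.3588 -0.5550 0.7505]
after S2 (compose_so3): [-0.0336 -0.5535 -0.8322; -0.9125 0.3566 -0.2004; 0.4077 0.7526 -0.5171]
after S3 (compose_so3): [0.7952 0.3798 -0.4727; -0.4284 -0.1999 -0.8812; -0.4292 0.9032 0.0038]

rotation (quat) = (0.6323, 0.7056, -0.0172, -0.3196)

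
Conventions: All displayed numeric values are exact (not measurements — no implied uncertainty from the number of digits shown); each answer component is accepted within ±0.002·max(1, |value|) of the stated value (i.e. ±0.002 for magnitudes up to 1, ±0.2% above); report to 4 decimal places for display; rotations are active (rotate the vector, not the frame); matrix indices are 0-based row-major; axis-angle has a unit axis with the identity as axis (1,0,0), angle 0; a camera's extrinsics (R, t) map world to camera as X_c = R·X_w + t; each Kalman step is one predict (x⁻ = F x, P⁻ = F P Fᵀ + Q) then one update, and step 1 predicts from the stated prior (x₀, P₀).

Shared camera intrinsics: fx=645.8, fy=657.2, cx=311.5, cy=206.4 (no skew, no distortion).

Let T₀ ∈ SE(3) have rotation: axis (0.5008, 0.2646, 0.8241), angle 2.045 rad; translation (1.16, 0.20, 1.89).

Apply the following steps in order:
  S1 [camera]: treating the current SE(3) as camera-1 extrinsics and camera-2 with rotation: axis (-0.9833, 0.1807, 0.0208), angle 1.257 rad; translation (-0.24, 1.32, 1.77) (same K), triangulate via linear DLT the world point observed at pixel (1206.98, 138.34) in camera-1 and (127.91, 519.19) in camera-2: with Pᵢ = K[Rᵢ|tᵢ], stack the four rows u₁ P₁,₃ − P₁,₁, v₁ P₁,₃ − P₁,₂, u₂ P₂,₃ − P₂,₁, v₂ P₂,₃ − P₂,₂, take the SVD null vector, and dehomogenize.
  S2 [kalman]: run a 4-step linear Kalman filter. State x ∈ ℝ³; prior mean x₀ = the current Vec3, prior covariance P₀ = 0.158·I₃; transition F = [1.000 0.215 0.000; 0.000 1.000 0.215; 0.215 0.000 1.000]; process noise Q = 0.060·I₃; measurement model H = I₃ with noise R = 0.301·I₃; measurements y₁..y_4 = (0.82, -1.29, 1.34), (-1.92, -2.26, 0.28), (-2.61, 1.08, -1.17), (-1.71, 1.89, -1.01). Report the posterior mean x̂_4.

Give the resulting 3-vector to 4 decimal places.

result = (-1.6778, 0.2970, -0.6808)

after S1 (triangulate): (-0.6020, -0.6850, 0.0565)
after S2 (kf_track): (-1.6778, 0.2970, -0.6808)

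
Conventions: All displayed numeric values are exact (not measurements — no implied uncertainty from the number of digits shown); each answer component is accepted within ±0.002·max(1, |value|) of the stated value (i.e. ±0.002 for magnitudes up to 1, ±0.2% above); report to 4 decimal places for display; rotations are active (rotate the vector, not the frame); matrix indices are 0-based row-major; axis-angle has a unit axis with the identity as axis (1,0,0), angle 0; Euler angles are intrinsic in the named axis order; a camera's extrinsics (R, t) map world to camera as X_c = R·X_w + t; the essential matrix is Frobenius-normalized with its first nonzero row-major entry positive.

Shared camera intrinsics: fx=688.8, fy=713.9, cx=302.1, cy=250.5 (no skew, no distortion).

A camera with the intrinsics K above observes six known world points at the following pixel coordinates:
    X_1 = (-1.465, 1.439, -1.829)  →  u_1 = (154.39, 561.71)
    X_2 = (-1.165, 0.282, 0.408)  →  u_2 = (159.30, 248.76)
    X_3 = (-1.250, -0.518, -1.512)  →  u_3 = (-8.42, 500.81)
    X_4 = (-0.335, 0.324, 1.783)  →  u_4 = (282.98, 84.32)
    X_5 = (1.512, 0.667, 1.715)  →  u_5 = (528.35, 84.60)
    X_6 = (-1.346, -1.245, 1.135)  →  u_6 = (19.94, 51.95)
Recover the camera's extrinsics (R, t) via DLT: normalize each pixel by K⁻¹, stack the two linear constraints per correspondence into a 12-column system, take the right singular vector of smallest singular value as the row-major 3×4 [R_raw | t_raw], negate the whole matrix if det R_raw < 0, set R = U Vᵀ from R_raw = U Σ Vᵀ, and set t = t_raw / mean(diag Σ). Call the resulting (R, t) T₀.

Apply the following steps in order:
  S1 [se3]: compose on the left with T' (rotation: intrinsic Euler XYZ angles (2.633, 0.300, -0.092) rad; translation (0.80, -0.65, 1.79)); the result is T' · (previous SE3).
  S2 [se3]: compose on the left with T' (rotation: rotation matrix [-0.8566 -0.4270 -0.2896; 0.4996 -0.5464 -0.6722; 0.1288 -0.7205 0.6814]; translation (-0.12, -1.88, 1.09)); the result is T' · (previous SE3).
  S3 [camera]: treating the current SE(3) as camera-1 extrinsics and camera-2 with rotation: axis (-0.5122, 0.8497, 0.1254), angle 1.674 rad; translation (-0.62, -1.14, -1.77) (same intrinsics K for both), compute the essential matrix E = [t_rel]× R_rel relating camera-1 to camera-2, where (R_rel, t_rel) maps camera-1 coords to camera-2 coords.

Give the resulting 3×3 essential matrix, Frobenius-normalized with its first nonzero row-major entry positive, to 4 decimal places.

source (pnp_recover): camera pose = R=[0.8759 0.4537 0.1642; -0.0232 0.3796 -0.9249; -0.4820 0.8063 0.3430], t=(-0.3000, 0.2300, 4.5000)
after S1 (compose_se3): R=[0.6888 0.7032 0.1764; 0.4399 -0.5988 0.6693; 0.5763 -0.3834 -0.7217], t=(1.8646, -3.0075, -1.9116)
after S2 (compose_se3): R=[-0.9447 -0.2357 -0.2279; -0.2836 0.9362 0.2076; 0.1645 0.2607 -0.9513], t=(0.1205, 1.9798, 2.1945)
after S3 (essential): [0.3973 -0.3022 0.0638; 0.4257 -0.1924 -0.3308; 0.0726 -0.2468 0.5940]

matrix = [0.3973 -0.3022 0.0638; 0.4257 -0.1924 -0.3308; 0.0726 -0.2468 0.5940]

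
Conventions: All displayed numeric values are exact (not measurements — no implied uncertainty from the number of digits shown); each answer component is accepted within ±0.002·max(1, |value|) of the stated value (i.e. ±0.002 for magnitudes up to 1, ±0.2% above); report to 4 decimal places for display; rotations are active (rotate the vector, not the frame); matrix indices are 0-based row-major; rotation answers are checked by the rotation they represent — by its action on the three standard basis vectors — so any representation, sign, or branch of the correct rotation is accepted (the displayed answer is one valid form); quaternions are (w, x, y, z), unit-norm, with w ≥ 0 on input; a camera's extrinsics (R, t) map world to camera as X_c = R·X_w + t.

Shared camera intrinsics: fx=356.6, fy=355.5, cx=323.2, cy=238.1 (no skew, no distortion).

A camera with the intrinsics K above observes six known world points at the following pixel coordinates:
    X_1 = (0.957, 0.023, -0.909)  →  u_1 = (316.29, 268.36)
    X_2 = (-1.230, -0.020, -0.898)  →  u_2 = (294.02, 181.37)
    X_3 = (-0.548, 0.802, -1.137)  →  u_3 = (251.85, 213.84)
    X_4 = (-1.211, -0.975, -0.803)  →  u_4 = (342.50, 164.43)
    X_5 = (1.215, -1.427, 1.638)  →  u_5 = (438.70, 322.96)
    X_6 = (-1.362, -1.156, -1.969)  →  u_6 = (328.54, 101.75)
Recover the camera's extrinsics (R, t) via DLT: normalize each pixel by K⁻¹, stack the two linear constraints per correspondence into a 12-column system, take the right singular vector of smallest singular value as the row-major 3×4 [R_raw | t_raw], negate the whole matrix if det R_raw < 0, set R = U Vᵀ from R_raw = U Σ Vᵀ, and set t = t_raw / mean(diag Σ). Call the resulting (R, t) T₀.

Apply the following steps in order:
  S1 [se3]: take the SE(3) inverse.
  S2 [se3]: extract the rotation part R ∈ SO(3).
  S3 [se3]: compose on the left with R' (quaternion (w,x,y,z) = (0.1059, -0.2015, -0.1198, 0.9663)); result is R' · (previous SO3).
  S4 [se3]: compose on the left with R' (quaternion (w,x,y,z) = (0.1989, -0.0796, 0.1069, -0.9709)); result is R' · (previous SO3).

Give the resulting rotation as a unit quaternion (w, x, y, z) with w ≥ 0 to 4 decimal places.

rotation (quat) = (0.8923, 0.0177, -0.1380, -0.4295)

source (pnp_recover): camera pose = R=[0.2243 -0.9114 0.3451; 0.6846 0.3994 0.6098; -0.6936 0.0995 0.7135], t=(0.0201, 0.3300, 6.4799)
after S1 (invert_se3): R=[0.2243 0.6846 -0.6936; -0.9114 0.3994 0.0995; 0.3451 0.6098 0.7135], t=(4.2640, -0.7583, -4.8313)
after S2 (rot_of_se3): [0.2243 0.6846 -0.6936; -0.9114 0.3994 0.0995; 0.3451 0.6098 0.7135]
after S3 (compose_so3): [-0.2017 -0.9290 0.3102; 0.8563 -0.3210 -0.4046; 0.4755 0.1840 0.8603]
after S4 (compose_so3): [0.5930 0.7615 -0.2615; -0.7713 0.6305 0.0869; 0.2311 0.1502 0.9613]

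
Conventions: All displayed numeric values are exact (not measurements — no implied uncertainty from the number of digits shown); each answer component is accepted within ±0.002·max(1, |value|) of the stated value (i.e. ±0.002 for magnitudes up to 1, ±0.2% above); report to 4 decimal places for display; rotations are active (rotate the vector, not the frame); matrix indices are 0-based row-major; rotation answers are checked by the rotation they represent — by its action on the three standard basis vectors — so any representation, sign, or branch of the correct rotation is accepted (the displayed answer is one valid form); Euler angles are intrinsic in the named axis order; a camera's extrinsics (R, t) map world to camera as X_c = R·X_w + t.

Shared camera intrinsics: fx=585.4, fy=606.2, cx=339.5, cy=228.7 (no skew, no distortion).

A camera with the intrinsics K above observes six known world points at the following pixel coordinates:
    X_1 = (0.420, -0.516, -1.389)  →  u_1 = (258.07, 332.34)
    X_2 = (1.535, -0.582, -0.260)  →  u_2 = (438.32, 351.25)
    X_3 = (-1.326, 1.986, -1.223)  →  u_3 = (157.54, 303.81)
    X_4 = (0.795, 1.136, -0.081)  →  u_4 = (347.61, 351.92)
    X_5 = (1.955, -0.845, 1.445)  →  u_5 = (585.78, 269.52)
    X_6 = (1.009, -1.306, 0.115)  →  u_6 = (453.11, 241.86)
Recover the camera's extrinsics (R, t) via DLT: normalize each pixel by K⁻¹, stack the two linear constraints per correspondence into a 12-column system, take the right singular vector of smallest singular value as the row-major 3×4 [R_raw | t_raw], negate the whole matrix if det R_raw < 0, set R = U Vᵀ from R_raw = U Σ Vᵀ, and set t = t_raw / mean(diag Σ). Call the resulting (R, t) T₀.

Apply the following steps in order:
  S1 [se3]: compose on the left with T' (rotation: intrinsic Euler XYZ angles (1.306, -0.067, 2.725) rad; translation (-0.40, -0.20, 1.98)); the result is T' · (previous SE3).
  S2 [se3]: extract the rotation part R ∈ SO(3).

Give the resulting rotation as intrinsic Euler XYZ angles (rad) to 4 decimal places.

rotation (euler_xyz) = (0.3440, -0.5098, 3.0749)

source (pnp_recover): camera pose = R=[0.6689 -0.2376 0.7044; 0.6910 0.5480 -0.4713; -0.2741 0.8020 0.5308], t=(-0.1100, 0.1800, 6.1897)
after S1 (compose_se3): R=[-0.8709 -0.0582 -0.4880; 0.2269 -0.9283 -0.2944; -0.4359 -0.3672 0.8217], t=(-0.7867, -6.2170, 3.3949)
after S2 (rot_of_se3): [-0.8709 -0.0582 -0.4880; 0.2269 -0.9283 -0.2944; -0.4359 -0.3672 0.8217]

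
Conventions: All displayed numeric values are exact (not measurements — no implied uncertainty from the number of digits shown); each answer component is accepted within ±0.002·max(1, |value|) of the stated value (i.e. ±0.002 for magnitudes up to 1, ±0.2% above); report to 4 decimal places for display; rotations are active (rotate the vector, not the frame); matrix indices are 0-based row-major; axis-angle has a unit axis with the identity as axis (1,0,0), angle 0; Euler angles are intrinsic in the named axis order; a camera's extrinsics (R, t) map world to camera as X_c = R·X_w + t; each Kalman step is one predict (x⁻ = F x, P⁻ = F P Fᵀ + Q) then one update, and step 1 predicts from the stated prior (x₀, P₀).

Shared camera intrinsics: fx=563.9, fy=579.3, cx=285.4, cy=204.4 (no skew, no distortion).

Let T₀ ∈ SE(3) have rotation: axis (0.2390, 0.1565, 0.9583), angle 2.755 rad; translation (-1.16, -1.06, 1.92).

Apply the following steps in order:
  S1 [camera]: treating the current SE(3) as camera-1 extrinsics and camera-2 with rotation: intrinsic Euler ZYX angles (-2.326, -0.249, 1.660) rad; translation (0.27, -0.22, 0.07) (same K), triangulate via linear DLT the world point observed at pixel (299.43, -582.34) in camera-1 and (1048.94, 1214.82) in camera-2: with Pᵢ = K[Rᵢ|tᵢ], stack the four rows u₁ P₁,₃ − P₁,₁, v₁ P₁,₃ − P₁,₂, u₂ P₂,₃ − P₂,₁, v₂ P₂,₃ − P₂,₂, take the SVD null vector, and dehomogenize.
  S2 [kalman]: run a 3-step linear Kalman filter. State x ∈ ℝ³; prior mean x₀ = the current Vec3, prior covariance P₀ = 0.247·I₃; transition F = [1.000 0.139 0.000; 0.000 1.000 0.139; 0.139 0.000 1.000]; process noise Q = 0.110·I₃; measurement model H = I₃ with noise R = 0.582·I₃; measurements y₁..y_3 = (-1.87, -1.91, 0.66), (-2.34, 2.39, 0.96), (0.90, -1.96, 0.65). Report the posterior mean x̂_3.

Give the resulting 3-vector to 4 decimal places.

result = (-0.8484, 0.0726, 0.3305)

after S1 (triangulate): (-1.7043, 1.3411, 0.4200)
after S2 (kf_track): (-0.8484, 0.0726, 0.3305)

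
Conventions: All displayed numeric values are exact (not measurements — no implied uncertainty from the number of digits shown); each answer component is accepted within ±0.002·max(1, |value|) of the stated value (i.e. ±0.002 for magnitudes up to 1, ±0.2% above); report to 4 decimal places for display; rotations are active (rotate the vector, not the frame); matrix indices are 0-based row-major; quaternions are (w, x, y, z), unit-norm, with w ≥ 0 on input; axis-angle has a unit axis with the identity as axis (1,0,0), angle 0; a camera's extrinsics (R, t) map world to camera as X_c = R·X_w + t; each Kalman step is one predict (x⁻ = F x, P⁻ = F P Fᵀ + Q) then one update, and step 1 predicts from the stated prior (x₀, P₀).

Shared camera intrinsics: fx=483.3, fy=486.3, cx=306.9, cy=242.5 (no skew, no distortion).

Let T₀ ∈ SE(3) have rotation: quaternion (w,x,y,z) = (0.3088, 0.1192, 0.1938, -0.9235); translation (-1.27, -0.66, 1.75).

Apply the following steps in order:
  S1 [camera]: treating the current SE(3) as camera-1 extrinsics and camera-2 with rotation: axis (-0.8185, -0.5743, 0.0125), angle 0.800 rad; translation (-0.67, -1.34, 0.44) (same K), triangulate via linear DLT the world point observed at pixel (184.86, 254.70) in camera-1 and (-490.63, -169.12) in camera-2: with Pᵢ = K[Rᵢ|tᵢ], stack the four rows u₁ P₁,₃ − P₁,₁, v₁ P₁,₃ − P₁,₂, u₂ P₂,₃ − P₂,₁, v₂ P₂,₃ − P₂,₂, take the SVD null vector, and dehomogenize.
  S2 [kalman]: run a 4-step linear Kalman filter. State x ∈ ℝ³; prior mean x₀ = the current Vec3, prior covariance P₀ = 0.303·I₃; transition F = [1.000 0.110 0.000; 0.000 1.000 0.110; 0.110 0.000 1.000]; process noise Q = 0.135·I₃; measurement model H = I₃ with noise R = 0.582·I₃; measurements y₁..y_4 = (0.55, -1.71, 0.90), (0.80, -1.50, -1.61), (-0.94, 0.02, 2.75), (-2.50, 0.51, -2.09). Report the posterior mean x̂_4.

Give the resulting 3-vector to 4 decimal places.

after S1 (triangulate): (-1.3668, -1.0394, 1.6662)
after S2 (kf_track): (-1.3601, -0.2922, -0.1596)

result = (-1.3601, -0.2922, -0.1596)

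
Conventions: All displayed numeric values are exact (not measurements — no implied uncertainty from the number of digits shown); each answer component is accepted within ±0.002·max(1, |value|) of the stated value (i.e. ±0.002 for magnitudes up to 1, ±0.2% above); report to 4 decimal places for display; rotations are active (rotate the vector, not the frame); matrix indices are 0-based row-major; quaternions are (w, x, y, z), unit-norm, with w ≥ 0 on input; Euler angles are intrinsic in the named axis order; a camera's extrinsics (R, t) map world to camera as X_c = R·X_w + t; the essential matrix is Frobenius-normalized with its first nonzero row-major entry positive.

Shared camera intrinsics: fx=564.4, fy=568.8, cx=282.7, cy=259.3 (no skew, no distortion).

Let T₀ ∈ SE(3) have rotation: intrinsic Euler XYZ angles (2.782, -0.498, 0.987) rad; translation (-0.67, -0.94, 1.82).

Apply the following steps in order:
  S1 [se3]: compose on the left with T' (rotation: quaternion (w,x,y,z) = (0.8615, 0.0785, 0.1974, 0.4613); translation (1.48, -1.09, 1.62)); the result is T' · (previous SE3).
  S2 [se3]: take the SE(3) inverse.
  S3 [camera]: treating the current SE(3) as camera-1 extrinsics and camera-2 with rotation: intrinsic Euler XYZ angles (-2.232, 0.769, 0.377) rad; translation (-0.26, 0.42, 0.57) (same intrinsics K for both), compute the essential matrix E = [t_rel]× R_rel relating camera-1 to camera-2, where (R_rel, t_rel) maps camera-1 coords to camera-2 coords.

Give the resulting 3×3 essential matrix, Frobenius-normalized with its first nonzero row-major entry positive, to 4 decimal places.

matrix = [0.2300 -0.0294 0.1206; -0.1430 -0.1535 -0.6552; -0.6264 0.2178 0.1366]

after S1 (compose_se3): R=[0.9271 0.1569 -0.3403; -0.0890 -0.7899 -0.6067; -0.3640 0.5928 -0.7184], t=(2.6160, -2.0863, 3.1568)
after S2 (invert_se3): R=[0.9271 -0.0890 -0.3640; 0.1569 -0.7899 0.5928; -0.3403 -0.6067 -0.7184], t=(-1.4623, -3.9298, 1.8921)
after S3 (essential): [0.2300 -0.0294 0.1206; -0.1430 -0.1535 -0.6552; -0.6264 0.2178 0.1366]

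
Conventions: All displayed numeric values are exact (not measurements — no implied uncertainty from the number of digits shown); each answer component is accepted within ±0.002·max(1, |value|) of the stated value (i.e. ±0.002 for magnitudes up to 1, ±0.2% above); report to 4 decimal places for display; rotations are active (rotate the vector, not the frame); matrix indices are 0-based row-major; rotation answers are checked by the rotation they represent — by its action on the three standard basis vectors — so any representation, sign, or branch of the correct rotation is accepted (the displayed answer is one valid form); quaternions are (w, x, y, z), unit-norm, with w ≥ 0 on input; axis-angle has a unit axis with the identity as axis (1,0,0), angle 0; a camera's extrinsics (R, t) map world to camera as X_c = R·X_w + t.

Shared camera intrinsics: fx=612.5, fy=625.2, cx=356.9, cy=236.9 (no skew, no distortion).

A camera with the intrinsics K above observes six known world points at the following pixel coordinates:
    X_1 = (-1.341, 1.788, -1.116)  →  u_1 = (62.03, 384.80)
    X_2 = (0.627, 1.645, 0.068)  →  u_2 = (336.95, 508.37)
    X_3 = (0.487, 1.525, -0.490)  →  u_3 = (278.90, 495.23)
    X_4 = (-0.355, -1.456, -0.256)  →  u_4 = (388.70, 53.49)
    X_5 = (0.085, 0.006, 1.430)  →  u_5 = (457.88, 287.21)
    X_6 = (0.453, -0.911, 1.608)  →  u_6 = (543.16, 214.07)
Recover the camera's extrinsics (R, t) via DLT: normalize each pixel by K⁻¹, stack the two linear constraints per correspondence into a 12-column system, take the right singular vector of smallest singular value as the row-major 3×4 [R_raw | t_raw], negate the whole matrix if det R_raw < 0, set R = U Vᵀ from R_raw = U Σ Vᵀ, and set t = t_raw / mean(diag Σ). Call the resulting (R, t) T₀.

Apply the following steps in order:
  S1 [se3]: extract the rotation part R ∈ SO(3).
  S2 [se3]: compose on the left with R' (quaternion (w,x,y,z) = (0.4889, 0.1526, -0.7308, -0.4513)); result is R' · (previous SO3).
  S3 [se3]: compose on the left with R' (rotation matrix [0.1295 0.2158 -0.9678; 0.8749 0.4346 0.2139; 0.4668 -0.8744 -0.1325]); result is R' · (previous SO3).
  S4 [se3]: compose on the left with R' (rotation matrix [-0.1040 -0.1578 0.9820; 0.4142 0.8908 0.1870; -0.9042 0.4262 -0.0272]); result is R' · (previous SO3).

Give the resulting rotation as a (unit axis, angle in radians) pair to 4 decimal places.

rotation (axis_angle) = ((0.7293, -0.6125, 0.3048), 1.5218)

source (pnp_recover): camera pose = R=[0.7007 -0.4045 0.5877; 0.3948 0.9060 0.1529; -0.5942 0.1249 0.7945], t=(0.0400, 0.2000, 4.6001)
after S1 (rot_of_se3): [0.7007 -0.4045 0.5877; 0.3948 0.9060 0.1529; -0.5942 0.1249 0.7945]
after S2 (compose_so3): [0.2595 0.2836 -0.9232; -0.5532 0.8272 0.0986; 0.7916 0.4851 0.3715]
after S3 (compose_so3): [-0.8519 -0.2542 -0.4578; 0.1560 0.7114 -0.6853; 0.4999 -0.6552 -0.5664]
after S4 (compose_so3): [0.5548 -0.7292 -0.4004; -0.1205 0.4058 -0.9060; 0.8232 0.5509 0.1373]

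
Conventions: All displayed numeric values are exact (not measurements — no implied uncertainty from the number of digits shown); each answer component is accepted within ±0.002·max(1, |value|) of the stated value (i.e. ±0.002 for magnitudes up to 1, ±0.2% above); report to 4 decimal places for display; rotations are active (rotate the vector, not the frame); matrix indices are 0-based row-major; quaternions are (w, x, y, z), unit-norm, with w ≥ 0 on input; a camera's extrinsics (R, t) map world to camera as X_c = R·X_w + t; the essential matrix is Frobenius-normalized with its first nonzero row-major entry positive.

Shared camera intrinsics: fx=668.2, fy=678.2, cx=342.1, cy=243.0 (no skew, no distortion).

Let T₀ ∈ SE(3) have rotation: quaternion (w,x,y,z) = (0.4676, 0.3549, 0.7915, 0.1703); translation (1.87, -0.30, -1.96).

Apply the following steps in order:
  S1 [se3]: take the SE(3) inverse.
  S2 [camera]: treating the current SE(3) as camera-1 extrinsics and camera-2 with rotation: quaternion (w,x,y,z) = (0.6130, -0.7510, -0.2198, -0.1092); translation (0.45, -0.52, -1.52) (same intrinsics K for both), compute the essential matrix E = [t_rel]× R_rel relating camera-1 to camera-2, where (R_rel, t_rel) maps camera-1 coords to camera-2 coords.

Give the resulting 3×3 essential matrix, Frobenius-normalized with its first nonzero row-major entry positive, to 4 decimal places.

after S1 (invert_se3): R=[-0.3108 0.7210 -0.6193; 0.4025 0.6901 0.6014; 0.8610 -0.0623 -0.5047], t=(-0.4162, 0.6332, -2.6181)
after S2 (essential): [0.2992 0.2717 -0.2607; 0.3237 0.2907 -0.2818; -0.3385 0.5824 0.2150]

matrix = [0.2992 0.2717 -0.2607; 0.3237 0.2907 -0.2818; -0.3385 0.5824 0.2150]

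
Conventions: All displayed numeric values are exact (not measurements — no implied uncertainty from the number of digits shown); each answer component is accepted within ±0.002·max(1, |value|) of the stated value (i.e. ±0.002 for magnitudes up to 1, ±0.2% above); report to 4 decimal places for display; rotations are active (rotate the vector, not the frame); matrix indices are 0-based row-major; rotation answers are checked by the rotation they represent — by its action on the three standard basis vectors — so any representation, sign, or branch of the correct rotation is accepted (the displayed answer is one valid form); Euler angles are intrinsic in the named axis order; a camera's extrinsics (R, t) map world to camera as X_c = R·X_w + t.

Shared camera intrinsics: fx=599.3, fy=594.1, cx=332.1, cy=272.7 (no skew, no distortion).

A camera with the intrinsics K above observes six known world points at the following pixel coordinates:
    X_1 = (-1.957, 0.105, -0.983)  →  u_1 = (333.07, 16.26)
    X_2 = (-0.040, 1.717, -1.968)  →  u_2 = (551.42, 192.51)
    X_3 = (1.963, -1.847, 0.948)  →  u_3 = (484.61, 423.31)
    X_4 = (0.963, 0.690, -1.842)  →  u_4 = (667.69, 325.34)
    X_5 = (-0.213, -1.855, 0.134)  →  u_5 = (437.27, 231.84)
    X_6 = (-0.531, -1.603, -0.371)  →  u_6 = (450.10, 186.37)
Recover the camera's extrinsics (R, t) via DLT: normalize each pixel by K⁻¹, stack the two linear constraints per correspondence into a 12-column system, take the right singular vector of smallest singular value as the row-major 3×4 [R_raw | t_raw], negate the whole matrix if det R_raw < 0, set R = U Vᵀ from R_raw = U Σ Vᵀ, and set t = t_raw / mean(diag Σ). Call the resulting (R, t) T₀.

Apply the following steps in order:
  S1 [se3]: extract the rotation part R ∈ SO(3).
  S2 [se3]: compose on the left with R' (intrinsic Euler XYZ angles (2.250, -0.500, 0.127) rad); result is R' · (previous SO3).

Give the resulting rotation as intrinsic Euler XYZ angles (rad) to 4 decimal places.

rotation (euler_xyz) = (1.0402, -1.1555, 0.1704)

source (pnp_recover): camera pose = R=[0.5366 -0.4984 -0.6809; 0.8424 0.2681 0.4675; -0.0504 -0.8244 0.5637], t=(0.4399, 0.1602, 4.9891)
after S1 (rot_of_se3): [0.5366 -0.4984 -0.6809; 0.8424 0.2681 0.4675; -0.0504 -0.8244 0.5637]
after S2 (compose_so3): [0.3976 -0.0684 -0.9150; -0.6919 0.6326 -0.3480; 0.6026 0.7714 0.2042]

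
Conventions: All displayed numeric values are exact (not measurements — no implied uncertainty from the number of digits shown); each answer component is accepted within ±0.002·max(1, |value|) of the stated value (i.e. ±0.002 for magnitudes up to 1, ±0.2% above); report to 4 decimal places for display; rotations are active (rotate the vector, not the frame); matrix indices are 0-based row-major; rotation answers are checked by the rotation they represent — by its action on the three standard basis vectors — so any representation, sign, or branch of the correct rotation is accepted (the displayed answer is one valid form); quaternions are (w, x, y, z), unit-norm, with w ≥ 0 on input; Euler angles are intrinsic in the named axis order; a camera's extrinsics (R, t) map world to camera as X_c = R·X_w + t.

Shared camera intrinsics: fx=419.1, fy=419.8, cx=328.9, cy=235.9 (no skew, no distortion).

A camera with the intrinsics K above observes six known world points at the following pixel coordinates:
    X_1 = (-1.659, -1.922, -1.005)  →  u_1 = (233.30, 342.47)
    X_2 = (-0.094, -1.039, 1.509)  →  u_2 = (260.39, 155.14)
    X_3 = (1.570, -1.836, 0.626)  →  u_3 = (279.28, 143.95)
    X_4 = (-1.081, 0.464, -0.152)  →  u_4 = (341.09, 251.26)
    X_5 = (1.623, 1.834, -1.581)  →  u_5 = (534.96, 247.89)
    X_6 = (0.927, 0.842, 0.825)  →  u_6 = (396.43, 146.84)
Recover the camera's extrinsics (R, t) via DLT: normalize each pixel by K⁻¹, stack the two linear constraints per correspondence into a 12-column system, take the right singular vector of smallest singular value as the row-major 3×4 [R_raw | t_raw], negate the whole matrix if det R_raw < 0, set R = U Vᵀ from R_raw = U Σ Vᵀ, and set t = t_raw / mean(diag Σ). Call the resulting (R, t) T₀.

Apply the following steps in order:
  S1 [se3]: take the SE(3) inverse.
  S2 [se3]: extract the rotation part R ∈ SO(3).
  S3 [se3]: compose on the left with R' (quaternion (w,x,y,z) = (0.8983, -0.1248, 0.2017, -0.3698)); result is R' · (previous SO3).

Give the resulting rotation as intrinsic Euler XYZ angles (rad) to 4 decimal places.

rotation (euler_xyz) = (-1.3807, -0.0244, 0.9095)

source (pnp_recover): camera pose = R=[0.4875 0.7793 -0.3938; -0.4145 -0.1904 -0.8899; -0.7684 0.5971 0.2302], t=(0.3400, -0.2000, 6.9901)
after S1 (invert_se3): R=[0.4875 -0.4145 -0.7684; 0.7793 -0.1904 0.5971; -0.3938 -0.8899 0.2302], t=(5.1228, -4.4767, -1.6533)
after S2 (rot_of_se3): [0.4875 -0.4145 -0.7684; 0.7793 -0.1904 0.5971; -0.3938 -0.8899 0.2302]
after S3 (compose_so3): [0.6139 -0.7890 -0.0244; 0.1638 0.0971 0.9817; -0.7722 -0.6067 0.1889]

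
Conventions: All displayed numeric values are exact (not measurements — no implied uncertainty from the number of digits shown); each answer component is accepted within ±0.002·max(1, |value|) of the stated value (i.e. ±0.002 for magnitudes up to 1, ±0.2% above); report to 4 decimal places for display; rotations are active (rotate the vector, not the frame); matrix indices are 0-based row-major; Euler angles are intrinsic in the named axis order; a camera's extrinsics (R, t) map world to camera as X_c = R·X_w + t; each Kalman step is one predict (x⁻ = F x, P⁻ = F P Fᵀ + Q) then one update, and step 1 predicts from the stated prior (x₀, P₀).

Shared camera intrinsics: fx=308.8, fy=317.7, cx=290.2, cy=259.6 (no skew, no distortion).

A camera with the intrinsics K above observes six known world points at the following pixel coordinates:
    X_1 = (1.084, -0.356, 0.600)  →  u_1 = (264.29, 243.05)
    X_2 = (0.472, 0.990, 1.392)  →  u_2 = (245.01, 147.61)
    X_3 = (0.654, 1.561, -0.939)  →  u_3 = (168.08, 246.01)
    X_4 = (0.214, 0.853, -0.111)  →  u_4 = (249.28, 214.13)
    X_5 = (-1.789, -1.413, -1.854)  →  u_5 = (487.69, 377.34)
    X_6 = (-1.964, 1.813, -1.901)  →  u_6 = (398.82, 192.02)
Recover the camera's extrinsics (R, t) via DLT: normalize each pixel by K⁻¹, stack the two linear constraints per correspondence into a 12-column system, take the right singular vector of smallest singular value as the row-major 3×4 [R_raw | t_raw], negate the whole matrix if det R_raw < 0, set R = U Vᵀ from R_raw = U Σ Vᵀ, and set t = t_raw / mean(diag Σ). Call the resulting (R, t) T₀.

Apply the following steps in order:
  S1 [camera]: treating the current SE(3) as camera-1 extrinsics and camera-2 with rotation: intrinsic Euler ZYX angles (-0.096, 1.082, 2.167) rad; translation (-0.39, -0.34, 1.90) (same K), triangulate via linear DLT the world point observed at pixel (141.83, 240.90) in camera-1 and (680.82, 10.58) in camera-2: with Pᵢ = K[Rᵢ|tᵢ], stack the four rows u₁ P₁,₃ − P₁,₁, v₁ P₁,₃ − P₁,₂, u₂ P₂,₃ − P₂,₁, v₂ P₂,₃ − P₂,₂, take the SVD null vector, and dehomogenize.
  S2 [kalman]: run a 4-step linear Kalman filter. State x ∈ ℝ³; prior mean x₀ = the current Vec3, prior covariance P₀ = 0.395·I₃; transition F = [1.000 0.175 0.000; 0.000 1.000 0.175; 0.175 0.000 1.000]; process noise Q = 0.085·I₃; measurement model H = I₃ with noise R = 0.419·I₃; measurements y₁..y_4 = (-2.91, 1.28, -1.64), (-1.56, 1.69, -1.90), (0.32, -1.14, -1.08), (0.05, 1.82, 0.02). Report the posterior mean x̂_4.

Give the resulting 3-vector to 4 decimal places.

result = (-0.0672, 0.7315, -0.8826)

source (pnp_recover): camera pose = R=[-0.8008 -0.5956 0.0631; 0.3082 -0.5002 -0.8092; 0.5135 -0.6285 0.5842], t=(0.1299, -0.3300, 4.6899)
after S1 (triangulate): (1.5150, 1.5382, -0.4745)
after S2 (kf_track): (-0.0672, 0.7315, -0.8826)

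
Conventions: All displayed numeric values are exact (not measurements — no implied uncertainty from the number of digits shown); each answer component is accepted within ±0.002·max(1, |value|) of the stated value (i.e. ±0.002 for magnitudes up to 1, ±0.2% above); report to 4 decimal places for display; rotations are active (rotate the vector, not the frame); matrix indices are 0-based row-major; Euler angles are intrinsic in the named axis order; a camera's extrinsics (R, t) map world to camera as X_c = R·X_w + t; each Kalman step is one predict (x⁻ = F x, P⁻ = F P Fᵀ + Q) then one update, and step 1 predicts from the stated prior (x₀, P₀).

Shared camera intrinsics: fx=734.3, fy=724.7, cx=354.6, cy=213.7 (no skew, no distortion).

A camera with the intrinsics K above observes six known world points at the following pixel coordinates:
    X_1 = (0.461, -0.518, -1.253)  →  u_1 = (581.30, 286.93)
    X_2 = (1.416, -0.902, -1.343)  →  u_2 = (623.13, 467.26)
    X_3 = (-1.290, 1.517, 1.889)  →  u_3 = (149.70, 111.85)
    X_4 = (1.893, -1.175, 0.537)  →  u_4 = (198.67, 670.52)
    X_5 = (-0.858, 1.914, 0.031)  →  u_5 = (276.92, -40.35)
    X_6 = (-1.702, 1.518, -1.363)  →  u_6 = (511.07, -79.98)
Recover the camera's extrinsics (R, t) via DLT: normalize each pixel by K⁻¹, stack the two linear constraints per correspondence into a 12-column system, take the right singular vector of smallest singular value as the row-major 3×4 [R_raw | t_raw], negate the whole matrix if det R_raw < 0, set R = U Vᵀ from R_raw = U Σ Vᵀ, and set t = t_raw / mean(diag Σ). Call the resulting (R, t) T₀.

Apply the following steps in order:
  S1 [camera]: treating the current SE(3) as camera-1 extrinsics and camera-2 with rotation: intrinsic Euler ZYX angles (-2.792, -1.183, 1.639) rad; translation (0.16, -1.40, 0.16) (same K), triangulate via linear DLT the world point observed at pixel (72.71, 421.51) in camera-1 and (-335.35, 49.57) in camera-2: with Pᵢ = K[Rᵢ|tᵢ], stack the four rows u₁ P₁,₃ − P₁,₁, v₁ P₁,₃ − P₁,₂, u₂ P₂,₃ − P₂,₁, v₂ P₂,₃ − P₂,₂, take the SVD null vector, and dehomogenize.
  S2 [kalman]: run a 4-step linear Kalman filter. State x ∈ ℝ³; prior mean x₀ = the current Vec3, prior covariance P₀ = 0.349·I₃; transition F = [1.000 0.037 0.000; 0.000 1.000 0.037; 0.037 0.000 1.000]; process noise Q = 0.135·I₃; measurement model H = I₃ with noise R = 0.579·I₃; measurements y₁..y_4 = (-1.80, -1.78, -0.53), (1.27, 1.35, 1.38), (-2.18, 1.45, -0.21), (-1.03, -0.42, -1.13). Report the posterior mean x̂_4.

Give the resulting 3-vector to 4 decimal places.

result = (-0.7867, 0.1876, -0.1654)

source (pnp_recover): camera pose = R=[-0.3664 -0.4221 -0.8292; 0.2672 -0.9014 0.3408; -0.8913 -0.0967 0.4431], t=(-0.0100, 0.1900, 4.4100)
after S1 (triangulate): (1.1061, -0.2002, 1.5039)
after S2 (kf_track): (-0.7867, 0.1876, -0.1654)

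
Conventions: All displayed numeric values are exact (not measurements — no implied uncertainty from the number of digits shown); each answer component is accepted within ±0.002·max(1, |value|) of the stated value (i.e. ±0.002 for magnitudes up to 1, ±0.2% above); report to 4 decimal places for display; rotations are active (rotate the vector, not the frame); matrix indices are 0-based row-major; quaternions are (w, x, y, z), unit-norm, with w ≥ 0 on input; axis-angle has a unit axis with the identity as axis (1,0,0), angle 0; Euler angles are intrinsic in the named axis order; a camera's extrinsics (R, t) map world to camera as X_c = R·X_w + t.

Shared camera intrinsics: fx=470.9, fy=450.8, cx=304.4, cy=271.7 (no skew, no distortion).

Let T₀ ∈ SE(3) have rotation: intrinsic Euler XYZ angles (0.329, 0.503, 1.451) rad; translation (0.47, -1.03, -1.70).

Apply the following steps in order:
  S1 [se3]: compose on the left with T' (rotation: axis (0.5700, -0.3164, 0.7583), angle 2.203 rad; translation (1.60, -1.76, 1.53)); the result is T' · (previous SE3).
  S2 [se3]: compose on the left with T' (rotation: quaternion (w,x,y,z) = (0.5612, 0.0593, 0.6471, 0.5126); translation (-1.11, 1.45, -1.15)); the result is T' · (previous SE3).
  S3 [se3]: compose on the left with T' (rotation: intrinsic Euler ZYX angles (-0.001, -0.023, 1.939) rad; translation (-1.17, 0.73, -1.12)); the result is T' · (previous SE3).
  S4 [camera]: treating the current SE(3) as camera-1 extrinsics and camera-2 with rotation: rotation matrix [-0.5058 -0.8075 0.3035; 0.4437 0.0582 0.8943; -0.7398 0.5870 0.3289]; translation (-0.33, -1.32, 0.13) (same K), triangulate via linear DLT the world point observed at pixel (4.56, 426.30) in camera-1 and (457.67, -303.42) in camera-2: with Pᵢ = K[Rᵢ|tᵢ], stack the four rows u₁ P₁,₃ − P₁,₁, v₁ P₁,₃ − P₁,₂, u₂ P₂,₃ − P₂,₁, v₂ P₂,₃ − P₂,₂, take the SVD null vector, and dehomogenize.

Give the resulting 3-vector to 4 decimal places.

result = (-0.8246, -0.0383, 0.5881)

after S1 (compose_se3): R=[-0.7537 0.3143 0.5772; -0.6037 -0.6782 -0.4190; 0.2598 -0.6642 0.7009], t=(1.7557, 0.2679, 1.3421)
after S2 (compose_se3): R=[0.7791 -0.2988 0.5511; -0.6186 -0.5085 0.5989; 0.1013 -0.8075 -0.5810], t=(-0.8245, 3.5212, -1.9143)
after S3 (compose_se3): R=[0.7932 -0.2935 0.5336; 0.1274 0.9368 0.3260; -0.5955 -0.1906 0.7804], t=(-2.0852, 1.2495, 2.8342)
after S4 (triangulate): (-0.8246, -0.0383, 0.5881)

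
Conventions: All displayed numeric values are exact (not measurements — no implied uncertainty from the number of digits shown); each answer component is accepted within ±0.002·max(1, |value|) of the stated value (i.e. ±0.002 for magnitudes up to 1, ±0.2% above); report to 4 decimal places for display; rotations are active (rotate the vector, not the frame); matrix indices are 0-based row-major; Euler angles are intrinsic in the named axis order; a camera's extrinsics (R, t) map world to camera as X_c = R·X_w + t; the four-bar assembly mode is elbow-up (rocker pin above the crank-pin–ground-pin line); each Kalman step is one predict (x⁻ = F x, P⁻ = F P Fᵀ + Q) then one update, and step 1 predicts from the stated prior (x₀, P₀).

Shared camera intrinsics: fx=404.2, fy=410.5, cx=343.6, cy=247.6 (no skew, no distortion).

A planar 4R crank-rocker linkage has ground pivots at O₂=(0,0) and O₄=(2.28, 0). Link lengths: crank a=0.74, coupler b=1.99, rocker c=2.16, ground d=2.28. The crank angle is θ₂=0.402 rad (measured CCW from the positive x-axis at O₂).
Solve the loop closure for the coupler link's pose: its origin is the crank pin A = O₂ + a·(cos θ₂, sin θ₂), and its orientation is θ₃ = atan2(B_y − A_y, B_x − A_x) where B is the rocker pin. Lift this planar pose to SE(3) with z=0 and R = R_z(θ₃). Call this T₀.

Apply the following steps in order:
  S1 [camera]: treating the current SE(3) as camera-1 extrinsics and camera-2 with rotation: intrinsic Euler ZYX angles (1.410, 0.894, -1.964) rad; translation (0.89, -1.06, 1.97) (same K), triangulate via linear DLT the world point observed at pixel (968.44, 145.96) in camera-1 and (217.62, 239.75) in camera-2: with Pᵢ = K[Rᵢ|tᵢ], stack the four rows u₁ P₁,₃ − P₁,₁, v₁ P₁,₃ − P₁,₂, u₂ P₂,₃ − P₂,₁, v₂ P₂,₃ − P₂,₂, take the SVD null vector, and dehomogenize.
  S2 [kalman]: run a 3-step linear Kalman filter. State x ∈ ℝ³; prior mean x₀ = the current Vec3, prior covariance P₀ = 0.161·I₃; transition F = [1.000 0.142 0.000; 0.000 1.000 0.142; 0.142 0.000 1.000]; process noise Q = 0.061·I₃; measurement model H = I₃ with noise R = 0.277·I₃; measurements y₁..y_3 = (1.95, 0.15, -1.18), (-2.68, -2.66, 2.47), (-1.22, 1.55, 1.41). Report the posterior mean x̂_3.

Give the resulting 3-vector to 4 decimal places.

source (fourbar_fk): coupler pose = R=[0.4644 -0.8856 0.0000; 0.8856 0.4644 0.0000; 0.0000 0.0000 1.0000], t=(0.6810, 0.2895, 0.0000)
after S1 (triangulate): (0.0869, -1.4943, 1.3227)
after S2 (kf_track): (-0.9028, -0.2153, 1.2273)

result = (-0.9028, -0.2153, 1.2273)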